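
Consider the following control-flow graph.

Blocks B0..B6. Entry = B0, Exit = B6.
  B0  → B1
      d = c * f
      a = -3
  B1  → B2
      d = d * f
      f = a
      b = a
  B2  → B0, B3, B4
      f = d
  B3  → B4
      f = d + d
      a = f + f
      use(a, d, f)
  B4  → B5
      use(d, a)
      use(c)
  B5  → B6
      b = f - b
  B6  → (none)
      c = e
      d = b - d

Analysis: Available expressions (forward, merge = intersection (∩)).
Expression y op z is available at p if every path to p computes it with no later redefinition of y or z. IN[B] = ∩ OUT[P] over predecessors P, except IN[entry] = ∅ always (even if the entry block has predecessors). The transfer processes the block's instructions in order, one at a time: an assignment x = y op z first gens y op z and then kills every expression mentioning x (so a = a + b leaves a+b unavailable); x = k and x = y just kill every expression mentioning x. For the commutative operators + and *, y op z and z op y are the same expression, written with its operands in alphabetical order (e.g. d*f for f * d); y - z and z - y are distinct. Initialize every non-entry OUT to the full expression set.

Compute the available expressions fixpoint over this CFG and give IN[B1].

Fixpoint table:
  B0:  IN={}  OUT={c*f}
  B1:  IN={c*f}  OUT={}
  B2:  IN={}  OUT={}
  B3:  IN={}  OUT={d+d, f+f}
  B4:  IN={}  OUT={}
  B5:  IN={}  OUT={}
  B6:  IN={}  OUT={}

Merge at B1: IN[B1] = OUT[B0] = {c*f}

Answer: {c*f}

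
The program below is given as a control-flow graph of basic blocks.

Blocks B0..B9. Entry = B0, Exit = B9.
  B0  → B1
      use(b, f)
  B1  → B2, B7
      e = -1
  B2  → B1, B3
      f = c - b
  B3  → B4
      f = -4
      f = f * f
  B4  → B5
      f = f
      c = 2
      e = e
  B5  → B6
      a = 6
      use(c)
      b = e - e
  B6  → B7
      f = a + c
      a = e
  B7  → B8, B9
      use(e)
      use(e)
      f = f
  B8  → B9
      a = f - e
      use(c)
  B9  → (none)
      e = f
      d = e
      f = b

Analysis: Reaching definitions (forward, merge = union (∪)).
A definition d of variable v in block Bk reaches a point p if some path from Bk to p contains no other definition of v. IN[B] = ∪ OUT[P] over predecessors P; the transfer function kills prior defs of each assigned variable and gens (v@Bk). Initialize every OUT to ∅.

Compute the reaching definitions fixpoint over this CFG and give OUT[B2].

Per-block solution:
  B0: | IN={} | OUT={}
  B1: | IN={e@B1, f@B2} | OUT={e@B1, f@B2}
  B2: | IN={e@B1, f@B2} | OUT={e@B1, f@B2}
  B3: | IN={e@B1, f@B2} | OUT={e@B1, f@B3}
  B4: | IN={e@B1, f@B3} | OUT={c@B4, e@B4, f@B4}
  B5: | IN={c@B4, e@B4, f@B4} | OUT={a@B5, b@B5, c@B4, e@B4, f@B4}
  B6: | IN={a@B5, b@B5, c@B4, e@B4, f@B4} | OUT={a@B6, b@B5, c@B4, e@B4, f@B6}
  B7: | IN={a@B6, b@B5, c@B4, e@B1, e@B4, f@B2, f@B6} | OUT={a@B6, b@B5, c@B4, e@B1, e@B4, f@B7}
  B8: | IN={a@B6, b@B5, c@B4, e@B1, e@B4, f@B7} | OUT={a@B8, b@B5, c@B4, e@B1, e@B4, f@B7}
  B9: | IN={a@B6, a@B8, b@B5, c@B4, e@B1, e@B4, f@B7} | OUT={a@B6, a@B8, b@B5, c@B4, d@B9, e@B9, f@B9}

Merge at B2: IN[B2] = OUT[B1] = {e@B1, f@B2}
Applying B2's transfer function to that IN value gives OUT[B2] (row B2 above).

Answer: {e@B1, f@B2}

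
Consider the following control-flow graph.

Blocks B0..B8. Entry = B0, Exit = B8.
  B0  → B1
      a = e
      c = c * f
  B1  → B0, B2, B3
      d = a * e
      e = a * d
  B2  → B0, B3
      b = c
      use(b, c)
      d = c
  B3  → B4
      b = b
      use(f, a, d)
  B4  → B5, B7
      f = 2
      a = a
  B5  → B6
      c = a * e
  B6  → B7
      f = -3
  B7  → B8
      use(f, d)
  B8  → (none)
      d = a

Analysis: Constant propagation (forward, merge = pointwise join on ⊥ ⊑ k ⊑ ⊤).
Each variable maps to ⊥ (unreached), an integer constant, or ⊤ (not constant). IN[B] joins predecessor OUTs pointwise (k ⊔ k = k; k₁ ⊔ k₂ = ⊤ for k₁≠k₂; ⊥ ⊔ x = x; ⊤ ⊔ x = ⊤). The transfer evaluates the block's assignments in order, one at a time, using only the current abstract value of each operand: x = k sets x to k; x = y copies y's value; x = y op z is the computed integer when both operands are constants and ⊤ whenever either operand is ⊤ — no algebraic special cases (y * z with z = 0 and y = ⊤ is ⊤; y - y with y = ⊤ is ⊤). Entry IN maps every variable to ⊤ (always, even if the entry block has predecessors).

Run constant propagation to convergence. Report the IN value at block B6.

Answer: {a: ⊤, b: ⊤, c: ⊤, d: ⊤, e: ⊤, f: 2}

Working:
Fixpoint table:
  B0:  IN=(all ⊤)  OUT=(all ⊤)
  B1:  IN=(all ⊤)  OUT=(all ⊤)
  B2:  IN=(all ⊤)  OUT=(all ⊤)
  B3:  IN=(all ⊤)  OUT=(all ⊤)
  B4:  IN=(all ⊤)  OUT={f:2; rest ⊤}
  B5:  IN={f:2; rest ⊤}  OUT={f:2; rest ⊤}
  B6:  IN={f:2; rest ⊤}  OUT={f:-3; rest ⊤}
  B7:  IN=(all ⊤)  OUT=(all ⊤)
  B8:  IN=(all ⊤)  OUT=(all ⊤)

Merge at B6: IN[B6] = OUT[B5] = {a: ⊤, b: ⊤, c: ⊤, d: ⊤, e: ⊤, f: 2}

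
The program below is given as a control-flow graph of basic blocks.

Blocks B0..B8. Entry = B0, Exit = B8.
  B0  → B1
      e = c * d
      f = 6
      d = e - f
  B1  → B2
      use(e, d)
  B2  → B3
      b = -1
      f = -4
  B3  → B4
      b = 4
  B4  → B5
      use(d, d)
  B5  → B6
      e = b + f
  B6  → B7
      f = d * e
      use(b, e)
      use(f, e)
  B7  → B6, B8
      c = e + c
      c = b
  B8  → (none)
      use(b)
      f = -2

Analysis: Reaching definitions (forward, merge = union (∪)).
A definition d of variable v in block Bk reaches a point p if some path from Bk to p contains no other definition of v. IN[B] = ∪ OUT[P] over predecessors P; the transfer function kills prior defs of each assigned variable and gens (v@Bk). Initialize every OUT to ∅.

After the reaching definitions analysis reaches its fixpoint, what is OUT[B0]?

Fixpoint table:
  B0:  IN={}  OUT={d@B0, e@B0, f@B0}
  B1:  IN={d@B0, e@B0, f@B0}  OUT={d@B0, e@B0, f@B0}
  B2:  IN={d@B0, e@B0, f@B0}  OUT={b@B2, d@B0, e@B0, f@B2}
  B3:  IN={b@B2, d@B0, e@B0, f@B2}  OUT={b@B3, d@B0, e@B0, f@B2}
  B4:  IN={b@B3, d@B0, e@B0, f@B2}  OUT={b@B3, d@B0, e@B0, f@B2}
  B5:  IN={b@B3, d@B0, e@B0, f@B2}  OUT={b@B3, d@B0, e@B5, f@B2}
  B6:  IN={b@B3, c@B7, d@B0, e@B5, f@B2, f@B6}  OUT={b@B3, c@B7, d@B0, e@B5, f@B6}
  B7:  IN={b@B3, c@B7, d@B0, e@B5, f@B6}  OUT={b@B3, c@B7, d@B0, e@B5, f@B6}
  B8:  IN={b@B3, c@B7, d@B0, e@B5, f@B6}  OUT={b@B3, c@B7, d@B0, e@B5, f@B8}

B0 is the boundary node: IN[B0] = {}
Applying B0's transfer function to that IN value gives OUT[B0] (row B0 above).

Answer: {d@B0, e@B0, f@B0}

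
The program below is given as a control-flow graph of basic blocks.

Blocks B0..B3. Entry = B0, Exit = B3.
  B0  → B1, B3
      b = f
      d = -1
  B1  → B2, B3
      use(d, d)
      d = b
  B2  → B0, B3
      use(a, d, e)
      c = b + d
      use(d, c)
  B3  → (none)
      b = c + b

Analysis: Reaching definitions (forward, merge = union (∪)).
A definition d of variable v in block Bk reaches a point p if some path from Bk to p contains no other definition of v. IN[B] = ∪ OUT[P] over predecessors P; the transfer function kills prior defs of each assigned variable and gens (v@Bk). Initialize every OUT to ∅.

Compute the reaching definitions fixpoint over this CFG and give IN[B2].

Converged values:
  B0: | IN={b@B0, c@B2, d@B1} | OUT={b@B0, c@B2, d@B0}
  B1: | IN={b@B0, c@B2, d@B0} | OUT={b@B0, c@B2, d@B1}
  B2: | IN={b@B0, c@B2, d@B1} | OUT={b@B0, c@B2, d@B1}
  B3: | IN={b@B0, c@B2, d@B0, d@B1} | OUT={b@B3, c@B2, d@B0, d@B1}

Merge at B2: IN[B2] = OUT[B1] = {b@B0, c@B2, d@B1}

Answer: {b@B0, c@B2, d@B1}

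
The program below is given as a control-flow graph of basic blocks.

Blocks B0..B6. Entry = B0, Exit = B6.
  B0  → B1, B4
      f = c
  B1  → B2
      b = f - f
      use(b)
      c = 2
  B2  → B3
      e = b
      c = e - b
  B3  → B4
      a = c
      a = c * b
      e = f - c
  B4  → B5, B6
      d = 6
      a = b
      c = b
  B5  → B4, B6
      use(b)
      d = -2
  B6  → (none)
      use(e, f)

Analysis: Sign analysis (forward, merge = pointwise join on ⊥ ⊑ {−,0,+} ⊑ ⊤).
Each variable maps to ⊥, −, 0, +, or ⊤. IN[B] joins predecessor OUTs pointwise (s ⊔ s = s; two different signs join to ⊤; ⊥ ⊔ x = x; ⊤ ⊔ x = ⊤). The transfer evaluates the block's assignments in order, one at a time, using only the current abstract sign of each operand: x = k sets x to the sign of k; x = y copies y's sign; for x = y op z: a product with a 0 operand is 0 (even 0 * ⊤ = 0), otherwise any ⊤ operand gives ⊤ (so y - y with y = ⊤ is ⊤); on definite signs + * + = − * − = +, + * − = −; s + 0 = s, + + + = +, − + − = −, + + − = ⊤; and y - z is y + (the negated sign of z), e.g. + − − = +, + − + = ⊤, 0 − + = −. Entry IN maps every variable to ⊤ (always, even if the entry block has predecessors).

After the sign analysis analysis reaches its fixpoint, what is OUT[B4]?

Fixpoint table:
  B0: | IN=(all ⊤) | OUT=(all ⊤)
  B1: | IN=(all ⊤) | OUT={c:+; rest ⊤}
  B2: | IN={c:+; rest ⊤} | OUT=(all ⊤)
  B3: | IN=(all ⊤) | OUT=(all ⊤)
  B4: | IN=(all ⊤) | OUT={d:+; rest ⊤}
  B5: | IN={d:+; rest ⊤} | OUT={d:-; rest ⊤}
  B6: | IN=(all ⊤) | OUT=(all ⊤)

Merge at B4: IN[B4] = OUT[B0] ⊔ OUT[B3] ⊔ OUT[B5] = {a: ⊤, b: ⊤, c: ⊤, d: ⊤, e: ⊤, f: ⊤}
Applying B4's transfer function to that IN value gives OUT[B4] (row B4 above).

Answer: {a: ⊤, b: ⊤, c: ⊤, d: +, e: ⊤, f: ⊤}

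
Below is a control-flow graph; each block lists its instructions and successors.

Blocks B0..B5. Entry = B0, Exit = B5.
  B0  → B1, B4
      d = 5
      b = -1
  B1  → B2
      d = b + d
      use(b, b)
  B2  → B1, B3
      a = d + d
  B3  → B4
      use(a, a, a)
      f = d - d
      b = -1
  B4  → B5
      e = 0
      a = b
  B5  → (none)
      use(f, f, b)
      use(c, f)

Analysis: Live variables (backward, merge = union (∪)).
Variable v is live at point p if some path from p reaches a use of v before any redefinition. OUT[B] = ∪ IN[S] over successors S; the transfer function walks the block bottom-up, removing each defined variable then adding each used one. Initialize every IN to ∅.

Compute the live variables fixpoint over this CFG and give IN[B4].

Fixpoint table:
  B0:   IN={c, f}   OUT={b, c, d, f}
  B1:   IN={b, c, d}   OUT={b, c, d}
  B2:   IN={b, c, d}   OUT={a, b, c, d}
  B3:   IN={a, c, d}   OUT={b, c, f}
  B4:   IN={b, c, f}   OUT={b, c, f}
  B5:   IN={b, c, f}   OUT={}

Merge at B4: OUT[B4] = IN[B5] = {b, c, f}
Applying B4's transfer function to that OUT value gives IN[B4] (row B4 above).

Answer: {b, c, f}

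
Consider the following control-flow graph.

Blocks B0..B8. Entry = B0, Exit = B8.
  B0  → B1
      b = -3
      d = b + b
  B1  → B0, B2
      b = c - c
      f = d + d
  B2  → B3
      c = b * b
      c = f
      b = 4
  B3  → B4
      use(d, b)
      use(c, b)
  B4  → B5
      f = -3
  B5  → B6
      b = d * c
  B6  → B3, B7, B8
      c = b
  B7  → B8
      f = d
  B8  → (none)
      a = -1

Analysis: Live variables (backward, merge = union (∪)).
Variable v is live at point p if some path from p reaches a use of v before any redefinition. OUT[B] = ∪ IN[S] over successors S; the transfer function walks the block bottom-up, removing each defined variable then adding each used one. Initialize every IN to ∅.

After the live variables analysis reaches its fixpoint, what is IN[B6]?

Answer: {b, d}

Derivation:
Per-block solution:
  B0:   IN={c}   OUT={c, d}
  B1:   IN={c, d}   OUT={b, c, d, f}
  B2:   IN={b, d, f}   OUT={b, c, d}
  B3:   IN={b, c, d}   OUT={c, d}
  B4:   IN={c, d}   OUT={c, d}
  B5:   IN={c, d}   OUT={b, d}
  B6:   IN={b, d}   OUT={b, c, d}
  B7:   IN={d}   OUT={}
  B8:   IN={}   OUT={}

Merge at B6: OUT[B6] = IN[B3] ⊔ IN[B7] ⊔ IN[B8] = {b, c, d}
Applying B6's transfer function to that OUT value gives IN[B6] (row B6 above).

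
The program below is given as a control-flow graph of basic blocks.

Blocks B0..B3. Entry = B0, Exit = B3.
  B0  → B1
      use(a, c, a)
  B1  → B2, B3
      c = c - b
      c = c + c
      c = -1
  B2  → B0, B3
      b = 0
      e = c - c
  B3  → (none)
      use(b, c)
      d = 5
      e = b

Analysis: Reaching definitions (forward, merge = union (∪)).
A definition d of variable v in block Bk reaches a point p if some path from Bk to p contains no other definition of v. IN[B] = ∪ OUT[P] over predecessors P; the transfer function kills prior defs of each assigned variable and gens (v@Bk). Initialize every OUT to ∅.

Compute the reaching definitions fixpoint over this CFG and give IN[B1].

Per-block solution:
  B0: | IN={b@B2, c@B1, e@B2} | OUT={b@B2, c@B1, e@B2}
  B1: | IN={b@B2, c@B1, e@B2} | OUT={b@B2, c@B1, e@B2}
  B2: | IN={b@B2, c@B1, e@B2} | OUT={b@B2, c@B1, e@B2}
  B3: | IN={b@B2, c@B1, e@B2} | OUT={b@B2, c@B1, d@B3, e@B3}

Merge at B1: IN[B1] = OUT[B0] = {b@B2, c@B1, e@B2}

Answer: {b@B2, c@B1, e@B2}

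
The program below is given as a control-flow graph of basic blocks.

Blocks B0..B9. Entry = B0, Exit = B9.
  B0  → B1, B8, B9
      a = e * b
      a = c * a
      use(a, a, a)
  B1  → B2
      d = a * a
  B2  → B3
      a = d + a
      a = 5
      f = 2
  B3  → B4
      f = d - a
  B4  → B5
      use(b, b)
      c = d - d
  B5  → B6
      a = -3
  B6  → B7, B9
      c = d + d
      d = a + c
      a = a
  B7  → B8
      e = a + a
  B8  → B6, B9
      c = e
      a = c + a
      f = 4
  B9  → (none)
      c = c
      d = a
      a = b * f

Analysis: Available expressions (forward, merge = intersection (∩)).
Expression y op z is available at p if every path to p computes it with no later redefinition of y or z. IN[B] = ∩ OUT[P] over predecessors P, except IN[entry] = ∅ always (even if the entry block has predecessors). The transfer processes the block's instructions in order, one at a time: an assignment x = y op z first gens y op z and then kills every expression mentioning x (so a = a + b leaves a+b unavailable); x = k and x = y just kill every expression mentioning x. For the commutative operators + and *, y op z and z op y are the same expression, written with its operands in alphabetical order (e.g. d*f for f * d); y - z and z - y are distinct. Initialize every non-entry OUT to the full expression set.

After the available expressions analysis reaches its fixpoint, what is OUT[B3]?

Converged values:
  B0: | IN={} | OUT={b*e}
  B1: | IN={b*e} | OUT={a*a, b*e}
  B2: | IN={a*a, b*e} | OUT={b*e}
  B3: | IN={b*e} | OUT={b*e, d-a}
  B4: | IN={b*e, d-a} | OUT={b*e, d-a, d-d}
  B5: | IN={b*e, d-a, d-d} | OUT={b*e, d-d}
  B6: | IN={} | OUT={}
  B7: | IN={} | OUT={a+a}
  B8: | IN={} | OUT={}
  B9: | IN={} | OUT={b*f}

Merge at B3: IN[B3] = OUT[B2] = {b*e}
Applying B3's transfer function to that IN value gives OUT[B3] (row B3 above).

Answer: {b*e, d-a}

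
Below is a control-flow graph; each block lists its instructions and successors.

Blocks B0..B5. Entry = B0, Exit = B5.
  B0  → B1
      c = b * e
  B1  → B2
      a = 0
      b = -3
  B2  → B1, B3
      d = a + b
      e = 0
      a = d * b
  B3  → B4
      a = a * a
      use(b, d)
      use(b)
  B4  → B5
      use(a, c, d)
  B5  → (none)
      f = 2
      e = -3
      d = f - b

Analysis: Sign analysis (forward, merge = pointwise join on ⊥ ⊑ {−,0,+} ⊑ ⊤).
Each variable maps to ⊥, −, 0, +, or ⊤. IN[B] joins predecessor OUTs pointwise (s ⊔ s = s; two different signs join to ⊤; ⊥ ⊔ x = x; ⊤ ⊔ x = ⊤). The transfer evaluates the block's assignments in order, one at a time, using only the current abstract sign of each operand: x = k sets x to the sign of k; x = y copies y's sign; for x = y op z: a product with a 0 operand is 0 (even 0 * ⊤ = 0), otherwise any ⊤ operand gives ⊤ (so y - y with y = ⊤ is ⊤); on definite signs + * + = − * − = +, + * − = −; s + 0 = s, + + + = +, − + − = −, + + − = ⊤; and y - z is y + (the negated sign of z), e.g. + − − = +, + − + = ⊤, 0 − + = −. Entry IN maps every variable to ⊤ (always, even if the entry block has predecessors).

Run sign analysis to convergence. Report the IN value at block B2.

Answer: {a: 0, b: -, c: ⊤, d: ⊤, e: ⊤, f: ⊤}

Trace:
Converged values:
  B0:   IN=(all ⊤)   OUT=(all ⊤)
  B1:   IN=(all ⊤)   OUT={a:0, b:-; rest ⊤}
  B2:   IN={a:0, b:-; rest ⊤}   OUT={a:+, b:-, d:-, e:0; rest ⊤}
  B3:   IN={a:+, b:-, d:-, e:0; rest ⊤}   OUT={a:+, b:-, d:-, e:0; rest ⊤}
  B4:   IN={a:+, b:-, d:-, e:0; rest ⊤}   OUT={a:+, b:-, d:-, e:0; rest ⊤}
  B5:   IN={a:+, b:-, d:-, e:0; rest ⊤}   OUT={a:+, b:-, d:+, e:-, f:+; rest ⊤}

Merge at B2: IN[B2] = OUT[B1] = {a: 0, b: -, c: ⊤, d: ⊤, e: ⊤, f: ⊤}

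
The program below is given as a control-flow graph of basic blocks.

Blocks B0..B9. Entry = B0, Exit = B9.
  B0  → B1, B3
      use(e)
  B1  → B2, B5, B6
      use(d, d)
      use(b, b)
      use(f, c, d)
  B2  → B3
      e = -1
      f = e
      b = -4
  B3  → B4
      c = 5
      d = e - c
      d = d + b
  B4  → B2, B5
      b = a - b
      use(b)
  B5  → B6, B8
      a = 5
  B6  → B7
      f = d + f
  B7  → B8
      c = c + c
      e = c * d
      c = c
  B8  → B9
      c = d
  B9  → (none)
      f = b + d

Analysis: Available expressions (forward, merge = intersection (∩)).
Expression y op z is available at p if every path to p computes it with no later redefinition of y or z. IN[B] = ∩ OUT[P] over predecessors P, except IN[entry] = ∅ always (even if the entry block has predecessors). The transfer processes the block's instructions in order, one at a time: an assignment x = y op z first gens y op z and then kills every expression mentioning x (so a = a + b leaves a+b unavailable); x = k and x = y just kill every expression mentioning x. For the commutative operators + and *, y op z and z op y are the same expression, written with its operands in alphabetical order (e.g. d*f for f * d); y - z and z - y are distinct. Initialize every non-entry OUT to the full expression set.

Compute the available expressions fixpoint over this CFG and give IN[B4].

Per-block solution:
  B0: | IN={} | OUT={}
  B1: | IN={} | OUT={}
  B2: | IN={} | OUT={}
  B3: | IN={} | OUT={e-c}
  B4: | IN={e-c} | OUT={e-c}
  B5: | IN={} | OUT={}
  B6: | IN={} | OUT={}
  B7: | IN={} | OUT={}
  B8: | IN={} | OUT={}
  B9: | IN={} | OUT={b+d}

Merge at B4: IN[B4] = OUT[B3] = {e-c}

Answer: {e-c}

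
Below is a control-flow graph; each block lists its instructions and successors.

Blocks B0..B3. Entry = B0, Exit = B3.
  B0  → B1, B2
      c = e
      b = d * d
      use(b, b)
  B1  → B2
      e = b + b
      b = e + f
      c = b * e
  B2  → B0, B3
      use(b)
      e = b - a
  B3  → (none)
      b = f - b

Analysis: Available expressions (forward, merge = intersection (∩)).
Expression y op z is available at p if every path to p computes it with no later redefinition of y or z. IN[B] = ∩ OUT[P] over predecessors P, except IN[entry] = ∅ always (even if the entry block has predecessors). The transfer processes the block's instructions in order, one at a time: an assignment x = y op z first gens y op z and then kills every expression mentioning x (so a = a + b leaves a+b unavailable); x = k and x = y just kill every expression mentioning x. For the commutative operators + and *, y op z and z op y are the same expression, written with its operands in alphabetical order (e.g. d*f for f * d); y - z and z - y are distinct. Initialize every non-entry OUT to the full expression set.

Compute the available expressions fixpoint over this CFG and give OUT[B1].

Answer: {b*e, d*d, e+f}

Trace:
Per-block solution:
  B0: | IN={} | OUT={d*d}
  B1: | IN={d*d} | OUT={b*e, d*d, e+f}
  B2: | IN={d*d} | OUT={b-a, d*d}
  B3: | IN={b-a, d*d} | OUT={d*d}

Merge at B1: IN[B1] = OUT[B0] = {d*d}
Applying B1's transfer function to that IN value gives OUT[B1] (row B1 above).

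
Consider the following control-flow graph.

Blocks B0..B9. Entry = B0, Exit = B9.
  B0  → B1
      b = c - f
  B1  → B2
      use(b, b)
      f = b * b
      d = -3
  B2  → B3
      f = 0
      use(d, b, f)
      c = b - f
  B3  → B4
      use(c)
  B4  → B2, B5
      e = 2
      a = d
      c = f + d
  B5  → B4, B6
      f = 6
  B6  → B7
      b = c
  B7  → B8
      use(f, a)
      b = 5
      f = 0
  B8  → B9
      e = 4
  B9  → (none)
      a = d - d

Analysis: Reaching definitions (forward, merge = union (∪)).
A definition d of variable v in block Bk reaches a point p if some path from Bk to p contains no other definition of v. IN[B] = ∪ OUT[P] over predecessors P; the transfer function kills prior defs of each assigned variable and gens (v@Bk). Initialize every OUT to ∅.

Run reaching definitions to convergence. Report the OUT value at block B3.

Answer: {a@B4, b@B0, c@B2, d@B1, e@B4, f@B2}

Trace:
Fixpoint table:
  B0: | IN={} | OUT={b@B0}
  B1: | IN={b@B0} | OUT={b@B0, d@B1, f@B1}
  B2: | IN={a@B4, b@B0, c@B4, d@B1, e@B4, f@B1, f@B2, f@B5} | OUT={a@B4, b@B0, c@B2, d@B1, e@B4, f@B2}
  B3: | IN={a@B4, b@B0, c@B2, d@B1, e@B4, f@B2} | OUT={a@B4, b@B0, c@B2, d@B1, e@B4, f@B2}
  B4: | IN={a@B4, b@B0, c@B2, c@B4, d@B1, e@B4, f@B2, f@B5} | OUT={a@B4, b@B0, c@B4, d@B1, e@B4, f@B2, f@B5}
  B5: | IN={a@B4, b@B0, c@B4, d@B1, e@B4, f@B2, f@B5} | OUT={a@B4, b@B0, c@B4, d@B1, e@B4, f@B5}
  B6: | IN={a@B4, b@B0, c@B4, d@B1, e@B4, f@B5} | OUT={a@B4, b@B6, c@B4, d@B1, e@B4, f@B5}
  B7: | IN={a@B4, b@B6, c@B4, d@B1, e@B4, f@B5} | OUT={a@B4, b@B7, c@B4, d@B1, e@B4, f@B7}
  B8: | IN={a@B4, b@B7, c@B4, d@B1, e@B4, f@B7} | OUT={a@B4, b@B7, c@B4, d@B1, e@B8, f@B7}
  B9: | IN={a@B4, b@B7, c@B4, d@B1, e@B8, f@B7} | OUT={a@B9, b@B7, c@B4, d@B1, e@B8, f@B7}

Merge at B3: IN[B3] = OUT[B2] = {a@B4, b@B0, c@B2, d@B1, e@B4, f@B2}
Applying B3's transfer function to that IN value gives OUT[B3] (row B3 above).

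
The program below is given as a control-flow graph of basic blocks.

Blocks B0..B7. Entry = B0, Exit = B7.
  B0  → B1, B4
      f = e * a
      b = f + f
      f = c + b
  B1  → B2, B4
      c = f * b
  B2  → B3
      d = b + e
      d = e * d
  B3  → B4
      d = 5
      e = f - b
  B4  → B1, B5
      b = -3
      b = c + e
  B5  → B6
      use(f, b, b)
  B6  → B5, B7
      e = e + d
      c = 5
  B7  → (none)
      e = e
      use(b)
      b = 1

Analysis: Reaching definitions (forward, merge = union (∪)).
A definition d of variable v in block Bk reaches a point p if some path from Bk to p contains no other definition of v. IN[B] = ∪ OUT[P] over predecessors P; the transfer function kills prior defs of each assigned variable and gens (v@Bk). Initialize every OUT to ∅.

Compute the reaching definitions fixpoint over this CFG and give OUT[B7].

Converged values:
  B0:   IN={}   OUT={b@B0, f@B0}
  B1:   IN={b@B0, b@B4, c@B1, d@B3, e@B3, f@B0}   OUT={b@B0, b@B4, c@B1, d@B3, e@B3, f@B0}
  B2:   IN={b@B0, b@B4, c@B1, d@B3, e@B3, f@B0}   OUT={b@B0, b@B4, c@B1, d@B2, e@B3, f@B0}
  B3:   IN={b@B0, b@B4, c@B1, d@B2, e@B3, f@B0}   OUT={b@B0, b@B4, c@B1, d@B3, e@B3, f@B0}
  B4:   IN={b@B0, b@B4, c@B1, d@B3, e@B3, f@B0}   OUT={b@B4, c@B1, d@B3, e@B3, f@B0}
  B5:   IN={b@B4, c@B1, c@B6, d@B3, e@B3, e@B6, f@B0}   OUT={b@B4, c@B1, c@B6, d@B3, e@B3, e@B6, f@B0}
  B6:   IN={b@B4, c@B1, c@B6, d@B3, e@B3, e@B6, f@B0}   OUT={b@B4, c@B6, d@B3, e@B6, f@B0}
  B7:   IN={b@B4, c@B6, d@B3, e@B6, f@B0}   OUT={b@B7, c@B6, d@B3, e@B7, f@B0}

Merge at B7: IN[B7] = OUT[B6] = {b@B4, c@B6, d@B3, e@B6, f@B0}
Applying B7's transfer function to that IN value gives OUT[B7] (row B7 above).

Answer: {b@B7, c@B6, d@B3, e@B7, f@B0}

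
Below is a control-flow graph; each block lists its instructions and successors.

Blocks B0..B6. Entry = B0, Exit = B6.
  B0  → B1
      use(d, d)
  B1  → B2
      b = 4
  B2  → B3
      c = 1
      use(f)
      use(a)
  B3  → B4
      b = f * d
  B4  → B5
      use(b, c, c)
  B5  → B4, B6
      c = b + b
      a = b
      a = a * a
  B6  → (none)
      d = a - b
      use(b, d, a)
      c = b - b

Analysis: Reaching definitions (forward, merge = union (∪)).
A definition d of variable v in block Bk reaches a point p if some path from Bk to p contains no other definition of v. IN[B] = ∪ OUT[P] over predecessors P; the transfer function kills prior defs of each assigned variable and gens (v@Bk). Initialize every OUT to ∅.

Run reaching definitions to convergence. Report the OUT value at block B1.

Answer: {b@B1}

Trace:
Fixpoint table:
  B0:   IN={}   OUT={}
  B1:   IN={}   OUT={b@B1}
  B2:   IN={b@B1}   OUT={b@B1, c@B2}
  B3:   IN={b@B1, c@B2}   OUT={b@B3, c@B2}
  B4:   IN={a@B5, b@B3, c@B2, c@B5}   OUT={a@B5, b@B3, c@B2, c@B5}
  B5:   IN={a@B5, b@B3, c@B2, c@B5}   OUT={a@B5, b@B3, c@B5}
  B6:   IN={a@B5, b@B3, c@B5}   OUT={a@B5, b@B3, c@B6, d@B6}

Merge at B1: IN[B1] = OUT[B0] = {}
Applying B1's transfer function to that IN value gives OUT[B1] (row B1 above).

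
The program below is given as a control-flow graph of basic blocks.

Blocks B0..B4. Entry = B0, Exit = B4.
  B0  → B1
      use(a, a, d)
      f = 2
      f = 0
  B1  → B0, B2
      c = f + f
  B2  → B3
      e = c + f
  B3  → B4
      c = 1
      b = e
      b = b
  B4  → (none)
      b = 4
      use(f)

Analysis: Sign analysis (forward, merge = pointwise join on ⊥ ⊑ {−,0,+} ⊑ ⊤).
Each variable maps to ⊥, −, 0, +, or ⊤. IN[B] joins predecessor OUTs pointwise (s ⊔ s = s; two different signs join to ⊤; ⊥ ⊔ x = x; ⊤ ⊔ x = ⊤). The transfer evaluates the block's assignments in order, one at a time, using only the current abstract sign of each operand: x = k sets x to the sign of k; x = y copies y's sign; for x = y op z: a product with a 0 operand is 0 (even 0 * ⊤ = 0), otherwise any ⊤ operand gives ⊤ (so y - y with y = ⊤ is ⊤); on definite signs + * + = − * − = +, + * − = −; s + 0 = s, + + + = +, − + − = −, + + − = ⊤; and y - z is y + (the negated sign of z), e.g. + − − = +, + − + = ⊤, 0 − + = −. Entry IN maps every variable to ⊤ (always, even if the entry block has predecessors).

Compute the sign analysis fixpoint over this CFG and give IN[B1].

Answer: {a: ⊤, b: ⊤, c: ⊤, d: ⊤, e: ⊤, f: 0}

Trace:
Per-block solution:
  B0:   IN=(all ⊤)   OUT={f:0; rest ⊤}
  B1:   IN={f:0; rest ⊤}   OUT={c:0, f:0; rest ⊤}
  B2:   IN={c:0, f:0; rest ⊤}   OUT={c:0, e:0, f:0; rest ⊤}
  B3:   IN={c:0, e:0, f:0; rest ⊤}   OUT={b:0, c:+, e:0, f:0; rest ⊤}
  B4:   IN={b:0, c:+, e:0, f:0; rest ⊤}   OUT={b:+, c:+, e:0, f:0; rest ⊤}

Merge at B1: IN[B1] = OUT[B0] = {a: ⊤, b: ⊤, c: ⊤, d: ⊤, e: ⊤, f: 0}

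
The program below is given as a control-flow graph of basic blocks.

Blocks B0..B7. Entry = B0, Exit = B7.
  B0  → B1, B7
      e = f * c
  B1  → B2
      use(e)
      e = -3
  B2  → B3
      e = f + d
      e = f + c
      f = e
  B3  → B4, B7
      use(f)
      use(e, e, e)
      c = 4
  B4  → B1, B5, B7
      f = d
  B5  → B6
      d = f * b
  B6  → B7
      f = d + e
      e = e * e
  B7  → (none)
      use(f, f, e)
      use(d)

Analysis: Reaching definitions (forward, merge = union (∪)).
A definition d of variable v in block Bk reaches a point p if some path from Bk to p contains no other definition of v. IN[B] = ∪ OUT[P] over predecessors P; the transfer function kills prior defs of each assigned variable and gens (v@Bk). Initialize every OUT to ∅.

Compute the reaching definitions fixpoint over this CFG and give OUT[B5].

Fixpoint table:
  B0:   IN={}   OUT={e@B0}
  B1:   IN={c@B3, e@B0, e@B2, f@B4}   OUT={c@B3, e@B1, f@B4}
  B2:   IN={c@B3, e@B1, f@B4}   OUT={c@B3, e@B2, f@B2}
  B3:   IN={c@B3, e@B2, f@B2}   OUT={c@B3, e@B2, f@B2}
  B4:   IN={c@B3, e@B2, f@B2}   OUT={c@B3, e@B2, f@B4}
  B5:   IN={c@B3, e@B2, f@B4}   OUT={c@B3, d@B5, e@B2, f@B4}
  B6:   IN={c@B3, d@B5, e@B2, f@B4}   OUT={c@B3, d@B5, e@B6, f@B6}
  B7:   IN={c@B3, d@B5, e@B0, e@B2, e@B6, f@B2, f@B4, f@B6}   OUT={c@B3, d@B5, e@B0, e@B2, e@B6, f@B2, f@B4, f@B6}

Merge at B5: IN[B5] = OUT[B4] = {c@B3, e@B2, f@B4}
Applying B5's transfer function to that IN value gives OUT[B5] (row B5 above).

Answer: {c@B3, d@B5, e@B2, f@B4}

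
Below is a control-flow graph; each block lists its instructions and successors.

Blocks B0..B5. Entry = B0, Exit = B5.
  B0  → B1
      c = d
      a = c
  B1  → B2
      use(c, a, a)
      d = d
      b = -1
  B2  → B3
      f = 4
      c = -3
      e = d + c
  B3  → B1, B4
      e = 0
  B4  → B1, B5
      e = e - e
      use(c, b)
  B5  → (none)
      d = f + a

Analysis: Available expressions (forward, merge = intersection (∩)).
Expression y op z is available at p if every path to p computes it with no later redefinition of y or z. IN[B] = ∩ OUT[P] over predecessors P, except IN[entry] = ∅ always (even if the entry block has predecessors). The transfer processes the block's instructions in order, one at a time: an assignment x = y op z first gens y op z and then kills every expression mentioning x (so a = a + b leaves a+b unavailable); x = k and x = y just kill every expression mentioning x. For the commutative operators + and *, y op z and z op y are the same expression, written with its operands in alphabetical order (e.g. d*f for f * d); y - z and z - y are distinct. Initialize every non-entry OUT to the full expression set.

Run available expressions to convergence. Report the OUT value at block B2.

Converged values:
  B0: | IN={} | OUT={}
  B1: | IN={} | OUT={}
  B2: | IN={} | OUT={c+d}
  B3: | IN={c+d} | OUT={c+d}
  B4: | IN={c+d} | OUT={c+d}
  B5: | IN={c+d} | OUT={a+f}

Merge at B2: IN[B2] = OUT[B1] = {}
Applying B2's transfer function to that IN value gives OUT[B2] (row B2 above).

Answer: {c+d}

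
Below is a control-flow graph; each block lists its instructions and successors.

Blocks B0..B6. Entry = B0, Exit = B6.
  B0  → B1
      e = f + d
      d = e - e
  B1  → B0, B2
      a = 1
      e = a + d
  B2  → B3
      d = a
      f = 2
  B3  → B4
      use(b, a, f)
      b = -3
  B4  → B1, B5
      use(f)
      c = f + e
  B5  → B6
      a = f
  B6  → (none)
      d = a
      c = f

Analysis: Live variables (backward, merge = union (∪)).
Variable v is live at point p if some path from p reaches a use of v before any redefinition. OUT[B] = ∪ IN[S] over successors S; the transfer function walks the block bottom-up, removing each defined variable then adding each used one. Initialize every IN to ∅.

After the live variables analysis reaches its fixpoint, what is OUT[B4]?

Per-block solution:
  B0:   IN={b, d, f}   OUT={b, d, f}
  B1:   IN={b, d, f}   OUT={a, b, d, e, f}
  B2:   IN={a, b, e}   OUT={a, b, d, e, f}
  B3:   IN={a, b, d, e, f}   OUT={b, d, e, f}
  B4:   IN={b, d, e, f}   OUT={b, d, f}
  B5:   IN={f}   OUT={a, f}
  B6:   IN={a, f}   OUT={}

Merge at B4: OUT[B4] = IN[B1] ⊔ IN[B5] = {b, d, f}

Answer: {b, d, f}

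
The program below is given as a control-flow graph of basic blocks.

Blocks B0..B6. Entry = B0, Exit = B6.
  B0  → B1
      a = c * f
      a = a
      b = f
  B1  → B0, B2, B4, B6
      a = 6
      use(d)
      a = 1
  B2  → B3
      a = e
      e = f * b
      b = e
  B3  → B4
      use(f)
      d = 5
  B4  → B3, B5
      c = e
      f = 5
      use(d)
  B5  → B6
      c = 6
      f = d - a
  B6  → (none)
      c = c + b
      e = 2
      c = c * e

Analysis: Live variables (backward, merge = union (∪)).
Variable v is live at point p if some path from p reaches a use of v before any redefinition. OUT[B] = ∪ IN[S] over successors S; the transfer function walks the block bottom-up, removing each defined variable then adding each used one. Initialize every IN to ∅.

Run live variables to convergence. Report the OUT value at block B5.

Converged values:
  B0:   IN={c, d, e, f}   OUT={b, c, d, e, f}
  B1:   IN={b, c, d, e, f}   OUT={a, b, c, d, e, f}
  B2:   IN={b, e, f}   OUT={a, b, e, f}
  B3:   IN={a, b, e, f}   OUT={a, b, d, e}
  B4:   IN={a, b, d, e}   OUT={a, b, d, e, f}
  B5:   IN={a, b, d}   OUT={b, c}
  B6:   IN={b, c}   OUT={}

Merge at B5: OUT[B5] = IN[B6] = {b, c}

Answer: {b, c}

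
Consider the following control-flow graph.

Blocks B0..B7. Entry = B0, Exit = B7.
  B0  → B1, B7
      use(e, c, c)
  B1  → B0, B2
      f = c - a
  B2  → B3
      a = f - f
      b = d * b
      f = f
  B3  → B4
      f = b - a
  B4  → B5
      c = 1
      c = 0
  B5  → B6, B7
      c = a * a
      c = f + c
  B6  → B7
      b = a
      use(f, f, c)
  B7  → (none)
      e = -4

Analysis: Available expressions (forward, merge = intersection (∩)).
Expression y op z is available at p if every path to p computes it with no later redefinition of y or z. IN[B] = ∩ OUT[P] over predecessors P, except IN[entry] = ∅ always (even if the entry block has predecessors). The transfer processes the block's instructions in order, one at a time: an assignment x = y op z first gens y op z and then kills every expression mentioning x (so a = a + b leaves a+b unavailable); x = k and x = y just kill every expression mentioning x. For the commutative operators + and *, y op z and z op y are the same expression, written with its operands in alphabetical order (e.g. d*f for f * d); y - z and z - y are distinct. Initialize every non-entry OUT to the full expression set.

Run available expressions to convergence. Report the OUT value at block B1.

Fixpoint table:
  B0: | IN={} | OUT={}
  B1: | IN={} | OUT={c-a}
  B2: | IN={c-a} | OUT={}
  B3: | IN={} | OUT={b-a}
  B4: | IN={b-a} | OUT={b-a}
  B5: | IN={b-a} | OUT={a*a, b-a}
  B6: | IN={a*a, b-a} | OUT={a*a}
  B7: | IN={} | OUT={}

Merge at B1: IN[B1] = OUT[B0] = {}
Applying B1's transfer function to that IN value gives OUT[B1] (row B1 above).

Answer: {c-a}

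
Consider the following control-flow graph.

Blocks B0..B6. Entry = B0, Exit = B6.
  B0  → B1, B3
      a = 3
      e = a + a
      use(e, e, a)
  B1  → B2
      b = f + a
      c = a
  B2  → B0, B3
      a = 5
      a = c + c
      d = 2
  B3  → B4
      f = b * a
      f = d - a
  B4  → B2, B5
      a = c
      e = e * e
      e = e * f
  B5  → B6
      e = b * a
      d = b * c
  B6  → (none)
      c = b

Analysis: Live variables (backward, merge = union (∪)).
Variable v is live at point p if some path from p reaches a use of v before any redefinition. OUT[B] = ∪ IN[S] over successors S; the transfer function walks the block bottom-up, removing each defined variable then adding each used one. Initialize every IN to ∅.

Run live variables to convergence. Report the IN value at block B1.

Answer: {a, e, f}

Working:
Fixpoint table:
  B0:  IN={b, c, d, f}  OUT={a, b, c, d, e, f}
  B1:  IN={a, e, f}  OUT={b, c, e, f}
  B2:  IN={b, c, e, f}  OUT={a, b, c, d, e, f}
  B3:  IN={a, b, c, d, e}  OUT={b, c, e, f}
  B4:  IN={b, c, e, f}  OUT={a, b, c, e, f}
  B5:  IN={a, b, c}  OUT={b}
  B6:  IN={b}  OUT={}

Merge at B1: OUT[B1] = IN[B2] = {b, c, e, f}
Applying B1's transfer function to that OUT value gives IN[B1] (row B1 above).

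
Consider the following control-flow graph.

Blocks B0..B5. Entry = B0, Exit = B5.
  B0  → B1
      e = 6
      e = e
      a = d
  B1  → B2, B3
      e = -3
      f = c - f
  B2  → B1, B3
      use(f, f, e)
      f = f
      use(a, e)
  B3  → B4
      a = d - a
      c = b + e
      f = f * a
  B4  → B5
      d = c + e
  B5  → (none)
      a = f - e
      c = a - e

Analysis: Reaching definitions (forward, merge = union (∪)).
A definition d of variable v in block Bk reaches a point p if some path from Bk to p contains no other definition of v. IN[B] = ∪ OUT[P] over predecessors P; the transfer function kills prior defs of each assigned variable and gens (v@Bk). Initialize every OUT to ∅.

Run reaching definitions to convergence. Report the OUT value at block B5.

Per-block solution:
  B0: | IN={} | OUT={a@B0, e@B0}
  B1: | IN={a@B0, e@B0, e@B1, f@B2} | OUT={a@B0, e@B1, f@B1}
  B2: | IN={a@B0, e@B1, f@B1} | OUT={a@B0, e@B1, f@B2}
  B3: | IN={a@B0, e@B1, f@B1, f@B2} | OUT={a@B3, c@B3, e@B1, f@B3}
  B4: | IN={a@B3, c@B3, e@B1, f@B3} | OUT={a@B3, c@B3, d@B4, e@B1, f@B3}
  B5: | IN={a@B3, c@B3, d@B4, e@B1, f@B3} | OUT={a@B5, c@B5, d@B4, e@B1, f@B3}

Merge at B5: IN[B5] = OUT[B4] = {a@B3, c@B3, d@B4, e@B1, f@B3}
Applying B5's transfer function to that IN value gives OUT[B5] (row B5 above).

Answer: {a@B5, c@B5, d@B4, e@B1, f@B3}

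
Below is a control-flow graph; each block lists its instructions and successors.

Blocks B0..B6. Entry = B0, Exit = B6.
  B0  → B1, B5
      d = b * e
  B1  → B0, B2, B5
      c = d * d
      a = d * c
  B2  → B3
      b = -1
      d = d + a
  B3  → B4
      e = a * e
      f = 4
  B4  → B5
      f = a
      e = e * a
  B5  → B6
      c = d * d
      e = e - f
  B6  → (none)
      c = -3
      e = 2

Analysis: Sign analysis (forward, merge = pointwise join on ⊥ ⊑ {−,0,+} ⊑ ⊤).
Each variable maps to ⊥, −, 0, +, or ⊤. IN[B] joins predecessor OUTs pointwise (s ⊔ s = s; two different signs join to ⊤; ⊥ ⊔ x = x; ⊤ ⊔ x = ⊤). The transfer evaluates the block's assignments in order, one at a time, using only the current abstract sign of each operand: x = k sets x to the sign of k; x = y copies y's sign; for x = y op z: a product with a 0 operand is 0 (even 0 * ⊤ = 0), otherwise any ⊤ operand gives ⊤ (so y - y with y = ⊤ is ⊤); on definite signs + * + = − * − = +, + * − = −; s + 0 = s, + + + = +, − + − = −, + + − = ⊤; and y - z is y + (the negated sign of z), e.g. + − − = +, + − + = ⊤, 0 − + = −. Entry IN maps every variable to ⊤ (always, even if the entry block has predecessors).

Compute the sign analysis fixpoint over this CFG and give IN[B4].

Answer: {a: ⊤, b: -, c: ⊤, d: ⊤, e: ⊤, f: +}

Working:
Per-block solution:
  B0: | IN=(all ⊤) | OUT=(all ⊤)
  B1: | IN=(all ⊤) | OUT=(all ⊤)
  B2: | IN=(all ⊤) | OUT={b:-; rest ⊤}
  B3: | IN={b:-; rest ⊤} | OUT={b:-, f:+; rest ⊤}
  B4: | IN={b:-, f:+; rest ⊤} | OUT={b:-; rest ⊤}
  B5: | IN=(all ⊤) | OUT=(all ⊤)
  B6: | IN=(all ⊤) | OUT={c:-, e:+; rest ⊤}

Merge at B4: IN[B4] = OUT[B3] = {a: ⊤, b: -, c: ⊤, d: ⊤, e: ⊤, f: +}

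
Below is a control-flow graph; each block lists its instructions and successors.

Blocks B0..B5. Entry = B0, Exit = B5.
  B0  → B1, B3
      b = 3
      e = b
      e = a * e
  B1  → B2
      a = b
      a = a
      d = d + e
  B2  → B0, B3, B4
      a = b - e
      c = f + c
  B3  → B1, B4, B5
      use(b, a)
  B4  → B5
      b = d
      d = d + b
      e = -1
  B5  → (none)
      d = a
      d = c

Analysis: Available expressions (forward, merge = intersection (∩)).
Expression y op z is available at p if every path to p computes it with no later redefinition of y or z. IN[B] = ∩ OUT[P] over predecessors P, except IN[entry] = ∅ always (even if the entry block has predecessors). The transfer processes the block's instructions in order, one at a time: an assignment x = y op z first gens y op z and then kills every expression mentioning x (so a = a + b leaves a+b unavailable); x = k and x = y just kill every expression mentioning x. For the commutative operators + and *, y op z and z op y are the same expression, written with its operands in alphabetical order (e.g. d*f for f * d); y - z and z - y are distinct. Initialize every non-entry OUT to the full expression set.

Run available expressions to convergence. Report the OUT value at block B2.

Answer: {b-e}

Trace:
Converged values:
  B0: | IN={} | OUT={}
  B1: | IN={} | OUT={}
  B2: | IN={} | OUT={b-e}
  B3: | IN={} | OUT={}
  B4: | IN={} | OUT={}
  B5: | IN={} | OUT={}

Merge at B2: IN[B2] = OUT[B1] = {}
Applying B2's transfer function to that IN value gives OUT[B2] (row B2 above).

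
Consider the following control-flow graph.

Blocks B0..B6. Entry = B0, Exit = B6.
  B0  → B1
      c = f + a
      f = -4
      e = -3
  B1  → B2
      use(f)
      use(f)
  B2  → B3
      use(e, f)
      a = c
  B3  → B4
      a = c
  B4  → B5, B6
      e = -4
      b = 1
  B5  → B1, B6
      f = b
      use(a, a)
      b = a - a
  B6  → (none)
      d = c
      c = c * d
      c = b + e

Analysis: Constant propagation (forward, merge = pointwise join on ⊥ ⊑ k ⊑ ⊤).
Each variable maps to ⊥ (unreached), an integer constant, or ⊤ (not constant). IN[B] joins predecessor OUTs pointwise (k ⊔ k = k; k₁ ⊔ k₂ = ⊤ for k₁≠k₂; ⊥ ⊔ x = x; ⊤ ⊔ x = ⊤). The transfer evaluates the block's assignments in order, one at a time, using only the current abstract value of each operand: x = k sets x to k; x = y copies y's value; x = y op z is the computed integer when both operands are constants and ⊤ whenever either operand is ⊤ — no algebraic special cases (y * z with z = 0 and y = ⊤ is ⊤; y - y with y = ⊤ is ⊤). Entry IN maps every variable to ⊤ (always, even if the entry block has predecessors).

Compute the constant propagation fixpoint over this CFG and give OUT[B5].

Fixpoint table:
  B0:  IN=(all ⊤)  OUT={e:-3, f:-4; rest ⊤}
  B1:  IN=(all ⊤)  OUT=(all ⊤)
  B2:  IN=(all ⊤)  OUT=(all ⊤)
  B3:  IN=(all ⊤)  OUT=(all ⊤)
  B4:  IN=(all ⊤)  OUT={b:1, e:-4; rest ⊤}
  B5:  IN={b:1, e:-4; rest ⊤}  OUT={e:-4, f:1; rest ⊤}
  B6:  IN={e:-4; rest ⊤}  OUT={e:-4; rest ⊤}

Merge at B5: IN[B5] = OUT[B4] = {a: ⊤, b: 1, c: ⊤, d: ⊤, e: -4, f: ⊤}
Applying B5's transfer function to that IN value gives OUT[B5] (row B5 above).

Answer: {a: ⊤, b: ⊤, c: ⊤, d: ⊤, e: -4, f: 1}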